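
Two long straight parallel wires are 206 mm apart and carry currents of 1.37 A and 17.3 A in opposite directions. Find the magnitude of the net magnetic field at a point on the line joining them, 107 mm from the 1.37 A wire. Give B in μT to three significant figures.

B ≈ 37.5 μT

Each long wire gives B = μ₀I/(2πd). Distances are d₁ = 0.107 m and d₂ = 0.099 m.
B₁ = 2.56×10⁻⁶ T, B₂ = 3.49×10⁻⁵ T.
Between antiparallel currents both contributions point the same way, so they add. B = B₁ + B₂ = 2.56×10⁻⁶ + 3.49×10⁻⁵ = 3.75×10⁻⁵ T.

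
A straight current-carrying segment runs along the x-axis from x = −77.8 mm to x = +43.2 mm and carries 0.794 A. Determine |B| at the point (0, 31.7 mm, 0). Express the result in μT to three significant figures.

For a finite straight segment, B = (μ₀I/4πd)(sinθ₁ + sinθ₂), where θ₁, θ₂ are the angles from the perpendicular to each end.
The perpendicular distance is d = 0.0317 m; the end-offsets along the wire are a = 0.0778 m and b = 0.0432 m.
sinθ₁ = 0.0778/√(0.0778²+0.0317²) = 0.9261; sinθ₂ = 0.0432/√(0.0432²+0.0317²) = 0.8062.
B = (4π×10⁻⁷ × 0.794) / (4π × 0.0317) × (0.9261 + 0.8062) = 4.34×10⁻⁶ T.

B ≈ 4.34 μT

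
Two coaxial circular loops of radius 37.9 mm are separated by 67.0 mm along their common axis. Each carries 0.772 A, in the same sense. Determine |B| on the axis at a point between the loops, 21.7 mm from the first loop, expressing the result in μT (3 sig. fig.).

B ≈ 11.7 μT

Each loop contributes B = μ₀IR²/[2(R²+z²)^(3/2)] on the axis, with z measured from that loop.
Loop 1 (z = 0.0217 m): B₁ = 8.36×10⁻⁶ T. Loop 2 (z = 0.0453 m): B₂ = 3.38×10⁻⁶ T.
The fields add: B = B₁ + B₂ = 1.17×10⁻⁵ T.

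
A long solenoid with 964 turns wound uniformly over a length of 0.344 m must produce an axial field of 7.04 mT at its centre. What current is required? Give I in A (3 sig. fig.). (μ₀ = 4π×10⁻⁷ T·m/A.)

Inside a long solenoid B = μ₀nI with n = 2802 m⁻¹, so I = B/(μ₀n).
I = 7.04×10⁻³ / (4π×10⁻⁷ × 2802) = 2.00 A.

I ≈ 2.00 A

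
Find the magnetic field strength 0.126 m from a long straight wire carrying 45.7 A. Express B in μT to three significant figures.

For an infinitely long straight wire, B = μ₀I/(2πd).
B = (4π×10⁻⁷ × 45.7) / (2π × 0.126) = 7.25×10⁻⁵ T.

B ≈ 72.5 μT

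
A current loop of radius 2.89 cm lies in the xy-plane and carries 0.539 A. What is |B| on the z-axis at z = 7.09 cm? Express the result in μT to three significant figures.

On the axis of a circular loop, B = μ₀IR² / [2(R²+z²)^(3/2)].
R² + z² = (0.0289)² + (0.0709)² = 0.005862 m², and (R²+z²)^(3/2) = 4.49×10⁻⁴ m³.
B = (4π×10⁻⁷ × 0.539 × 0.0008352) / (2 × 4.49×10⁻⁴) = 6.30×10⁻⁷ T.

B ≈ 0.630 μT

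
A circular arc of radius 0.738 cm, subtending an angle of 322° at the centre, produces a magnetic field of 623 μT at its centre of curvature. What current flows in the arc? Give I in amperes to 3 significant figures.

For a circular arc, B = μ₀Iφ/(4πR) with φ in radians; here φ = 5.62 rad.
So I = 4πRB/(μ₀φ) = 4π × 0.00738 × 6.23×10⁻⁴ / (4π×10⁻⁷ × 5.62) = 8.18 A.

I ≈ 8.18 A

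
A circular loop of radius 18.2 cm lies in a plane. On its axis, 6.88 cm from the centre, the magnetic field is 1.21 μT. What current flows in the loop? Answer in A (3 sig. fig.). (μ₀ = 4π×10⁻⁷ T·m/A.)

On the axis of a loop, B = μ₀IR²/[2(R²+z²)^(3/2)], so I = 2B(R²+z²)^(3/2)/(μ₀R²).
R² + z² = 0.03312 + 0.004733 = 0.03786 m²; raised to 3/2 gives 7.37×10⁻³ m³.
I = 2 × 1.21×10⁻⁶ × 7.37×10⁻³ / (1.26×10⁻⁶ × 0.03312) = 0.428 A.

I ≈ 0.428 A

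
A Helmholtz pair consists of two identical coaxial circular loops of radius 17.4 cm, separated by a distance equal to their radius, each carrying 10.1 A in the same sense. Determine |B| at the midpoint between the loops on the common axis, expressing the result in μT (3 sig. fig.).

B ≈ 52.2 μT

Each loop contributes B = μ₀IR²/[2(R²+z²)^(3/2)] on the axis, with z measured from that loop.
Loop 1 (z = 0.087 m): B₁ = 2.61×10⁻⁵ T. Loop 2 (z = 0.087 m): B₂ = 2.61×10⁻⁵ T.
The fields add: B = B₁ + B₂ = 5.22×10⁻⁵ T.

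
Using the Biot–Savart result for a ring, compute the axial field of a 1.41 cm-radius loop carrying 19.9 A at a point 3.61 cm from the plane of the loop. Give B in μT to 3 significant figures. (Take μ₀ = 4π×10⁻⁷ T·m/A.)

B ≈ 42.7 μT

On the axis of a circular loop, B = μ₀IR² / [2(R²+z²)^(3/2)].
R² + z² = (0.0141)² + (0.0361)² = 0.001502 m², and (R²+z²)^(3/2) = 5.82×10⁻⁵ m³.
B = (4π×10⁻⁷ × 19.9 × 0.0001988) / (2 × 5.82×10⁻⁵) = 4.27×10⁻⁵ T.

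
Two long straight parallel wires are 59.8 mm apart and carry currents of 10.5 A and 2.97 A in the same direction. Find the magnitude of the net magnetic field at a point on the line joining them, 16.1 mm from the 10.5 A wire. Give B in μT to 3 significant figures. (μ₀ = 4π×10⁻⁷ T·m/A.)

Each long wire gives B = μ₀I/(2πd). Distances are d₁ = 0.0161 m and d₂ = 0.0437 m.
B₁ = 1.30×10⁻⁴ T, B₂ = 1.36×10⁻⁵ T.
Between parallel currents the two contributions point in opposite directions, so they subtract. B = |B₁ − B₂| = |1.30×10⁻⁴ − 1.36×10⁻⁵| = 1.17×10⁻⁴ T.

B ≈ 117 μT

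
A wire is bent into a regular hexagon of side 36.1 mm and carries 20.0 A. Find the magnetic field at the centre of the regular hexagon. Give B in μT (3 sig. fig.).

B ≈ 384 μT

Each side is a finite straight segment at perpendicular distance d = a/(2 tan(π/6)) = 0.03126 m from the centre, with end-angles ±π/6.
One side contributes B₁ = (μ₀I/4πd)·2 sin(π/6) = 6.40×10⁻⁵ T.
All 6 sides add in the same direction: B = 6 × 6.40×10⁻⁵ = 3.84×10⁻⁴ T.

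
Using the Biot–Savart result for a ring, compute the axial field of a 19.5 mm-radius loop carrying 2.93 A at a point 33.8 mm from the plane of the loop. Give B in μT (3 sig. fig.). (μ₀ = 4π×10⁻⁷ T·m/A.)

B ≈ 11.8 μT

On the axis of a circular loop, B = μ₀IR² / [2(R²+z²)^(3/2)].
R² + z² = (0.0195)² + (0.0338)² = 0.001523 m², and (R²+z²)^(3/2) = 5.94×10⁻⁵ m³.
B = (4π×10⁻⁷ × 2.93 × 0.0003802) / (2 × 5.94×10⁻⁵) = 1.18×10⁻⁵ T.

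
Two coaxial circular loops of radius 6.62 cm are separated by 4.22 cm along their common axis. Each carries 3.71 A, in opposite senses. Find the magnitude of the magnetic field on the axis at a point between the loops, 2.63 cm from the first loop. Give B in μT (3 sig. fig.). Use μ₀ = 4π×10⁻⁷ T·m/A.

Each loop contributes B = μ₀IR²/[2(R²+z²)^(3/2)] on the axis, with z measured from that loop.
Loop 1 (z = 0.0263 m): B₁ = 2.83×10⁻⁵ T. Loop 2 (z = 0.0159 m): B₂ = 3.24×10⁻⁵ T.
The fields oppose: B = |B₁ − B₂| = 4.11×10⁻⁶ T.

B ≈ 4.11 μT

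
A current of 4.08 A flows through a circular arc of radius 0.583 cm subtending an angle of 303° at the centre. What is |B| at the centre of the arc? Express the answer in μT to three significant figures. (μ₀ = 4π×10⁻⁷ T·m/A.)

B ≈ 370 μT

The Biot–Savart field of a circular arc at its centre is B = μ₀Iφ/(4πR), with φ = 5.288 rad.
B = (4π×10⁻⁷ × 4.08 × 5.288) / (4π × 0.00583) = 3.70×10⁻⁴ T.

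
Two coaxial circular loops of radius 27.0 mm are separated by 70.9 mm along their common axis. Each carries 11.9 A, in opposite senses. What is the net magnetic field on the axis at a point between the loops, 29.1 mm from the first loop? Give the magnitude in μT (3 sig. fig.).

Each loop contributes B = μ₀IR²/[2(R²+z²)^(3/2)] on the axis, with z measured from that loop.
Loop 1 (z = 0.0291 m): B₁ = 8.71×10⁻⁵ T. Loop 2 (z = 0.0418 m): B₂ = 4.42×10⁻⁵ T.
The fields oppose: B = |B₁ − B₂| = 4.29×10⁻⁵ T.

B ≈ 42.9 μT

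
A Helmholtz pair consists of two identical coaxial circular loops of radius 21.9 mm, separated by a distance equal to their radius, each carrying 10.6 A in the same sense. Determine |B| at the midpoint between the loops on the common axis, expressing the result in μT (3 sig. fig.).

B ≈ 435 μT

Each loop contributes B = μ₀IR²/[2(R²+z²)^(3/2)] on the axis, with z measured from that loop.
Loop 1 (z = 0.01095 m): B₁ = 2.18×10⁻⁴ T. Loop 2 (z = 0.01095 m): B₂ = 2.18×10⁻⁴ T.
The fields add: B = B₁ + B₂ = 4.35×10⁻⁴ T.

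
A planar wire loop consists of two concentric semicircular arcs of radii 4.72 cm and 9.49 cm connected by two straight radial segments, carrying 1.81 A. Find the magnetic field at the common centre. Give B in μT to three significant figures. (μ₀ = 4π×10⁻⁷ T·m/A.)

B ≈ 6.06 μT

The radial connectors point toward the centre, so dl × r̂ = 0 and they contribute nothing.
Each semicircle gives μ₀I/(4R): inner arc 1.20×10⁻⁵ T, outer arc 5.99×10⁻⁶ T.
The two arcs carry current in opposite angular senses, so their fields oppose: B = |1.20×10⁻⁵ − 5.99×10⁻⁶| = 6.06×10⁻⁶ T.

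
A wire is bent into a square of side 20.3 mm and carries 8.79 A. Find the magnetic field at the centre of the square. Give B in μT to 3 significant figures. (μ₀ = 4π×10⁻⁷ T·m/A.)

B ≈ 490 μT

Each side is a finite straight segment at perpendicular distance d = a/(2 tan(π/4)) = 0.01015 m from the centre, with end-angles ±π/4.
One side contributes B₁ = (μ₀I/4πd)·2 sin(π/4) = 1.22×10⁻⁴ T.
All 4 sides add in the same direction: B = 4 × 1.22×10⁻⁴ = 4.90×10⁻⁴ T.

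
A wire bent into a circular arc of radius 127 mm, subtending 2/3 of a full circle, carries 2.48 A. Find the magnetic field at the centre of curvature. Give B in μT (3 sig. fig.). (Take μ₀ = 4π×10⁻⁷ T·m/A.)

B ≈ 8.18 μT

The Biot–Savart field of a circular arc at its centre is B = μ₀Iφ/(4πR), with φ = 4.189 rad.
B = (4π×10⁻⁷ × 2.48 × 4.189) / (4π × 0.127) = 8.18×10⁻⁶ T.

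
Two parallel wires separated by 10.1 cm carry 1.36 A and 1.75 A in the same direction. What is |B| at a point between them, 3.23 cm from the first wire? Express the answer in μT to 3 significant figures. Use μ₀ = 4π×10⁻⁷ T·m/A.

B ≈ 3.33 μT

Each long wire gives B = μ₀I/(2πd). Distances are d₁ = 0.0323 m and d₂ = 0.0687 m.
B₁ = 8.42×10⁻⁶ T, B₂ = 5.09×10⁻⁶ T.
Between parallel currents the two contributions point in opposite directions, so they subtract. B = |B₁ − B₂| = |8.42×10⁻⁶ − 5.09×10⁻⁶| = 3.33×10⁻⁶ T.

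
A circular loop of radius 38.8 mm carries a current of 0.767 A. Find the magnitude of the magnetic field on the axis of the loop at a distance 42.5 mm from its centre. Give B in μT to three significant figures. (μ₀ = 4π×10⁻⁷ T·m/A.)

On the axis of a circular loop, B = μ₀IR² / [2(R²+z²)^(3/2)].
R² + z² = (0.0388)² + (0.0425)² = 0.003312 m², and (R²+z²)^(3/2) = 1.91×10⁻⁴ m³.
B = (4π×10⁻⁷ × 0.767 × 0.001505) / (2 × 1.91×10⁻⁴) = 3.81×10⁻⁶ T.

B ≈ 3.81 μT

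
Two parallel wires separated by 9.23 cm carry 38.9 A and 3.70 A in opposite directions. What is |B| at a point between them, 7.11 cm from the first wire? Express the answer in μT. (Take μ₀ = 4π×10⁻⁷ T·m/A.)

B ≈ 144 μT

Each long wire gives B = μ₀I/(2πd). Distances are d₁ = 0.0711 m and d₂ = 0.0212 m.
B₁ = 1.09×10⁻⁴ T, B₂ = 3.49×10⁻⁵ T.
Between antiparallel currents both contributions point the same way, so they add. B = B₁ + B₂ = 1.09×10⁻⁴ + 3.49×10⁻⁵ = 1.44×10⁻⁴ T.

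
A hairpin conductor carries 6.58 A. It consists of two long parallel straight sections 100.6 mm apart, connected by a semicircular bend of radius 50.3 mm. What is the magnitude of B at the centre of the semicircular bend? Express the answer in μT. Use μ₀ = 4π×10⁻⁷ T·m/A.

The semicircular arc contributes B_arc = μ₀I·π/(4πR) = μ₀I/(4R) = 4.11×10⁻⁵ T.
Each semi-infinite lead is at perpendicular distance R = 0.0503 m from the centre, with the perpendicular foot at its near end, so it contributes μ₀I/(4πR); both point the same way, together 2.62×10⁻⁵ T.
Arc and leads all point the same direction: B = 4.11×10⁻⁵ + 2.62×10⁻⁵ = 6.73×10⁻⁵ T.

B ≈ 67.3 μT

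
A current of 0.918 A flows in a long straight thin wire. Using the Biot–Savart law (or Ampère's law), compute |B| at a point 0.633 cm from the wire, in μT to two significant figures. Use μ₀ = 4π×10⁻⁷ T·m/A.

B ≈ 29 μT

For an infinitely long straight wire, B = μ₀I/(2πd).
B = (4π×10⁻⁷ × 0.918) / (2π × 0.00633) = 2.90×10⁻⁵ T.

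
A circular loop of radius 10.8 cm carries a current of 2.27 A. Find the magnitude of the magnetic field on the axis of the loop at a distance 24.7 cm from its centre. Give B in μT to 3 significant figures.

B ≈ 0.849 μT

On the axis of a circular loop, B = μ₀IR² / [2(R²+z²)^(3/2)].
R² + z² = (0.108)² + (0.247)² = 0.07267 m², and (R²+z²)^(3/2) = 1.96×10⁻² m³.
B = (4π×10⁻⁷ × 2.27 × 0.01166) / (2 × 1.96×10⁻²) = 8.49×10⁻⁷ T.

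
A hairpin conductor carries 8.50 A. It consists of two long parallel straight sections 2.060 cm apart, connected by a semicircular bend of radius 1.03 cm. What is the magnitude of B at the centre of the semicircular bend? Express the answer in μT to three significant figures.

B ≈ 424 μT

The semicircular arc contributes B_arc = μ₀I·π/(4πR) = μ₀I/(4R) = 2.59×10⁻⁴ T.
Each semi-infinite lead is at perpendicular distance R = 0.0103 m from the centre, with the perpendicular foot at its near end, so it contributes μ₀I/(4πR); both point the same way, together 1.65×10⁻⁴ T.
Arc and leads all point the same direction: B = 2.59×10⁻⁴ + 1.65×10⁻⁴ = 4.24×10⁻⁴ T.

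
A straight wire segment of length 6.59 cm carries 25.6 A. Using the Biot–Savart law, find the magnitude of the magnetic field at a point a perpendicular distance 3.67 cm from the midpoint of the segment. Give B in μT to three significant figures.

B ≈ 93.2 μT

For a finite straight segment, B = (μ₀I/4πd)(sinθ₁ + sinθ₂), where θ₁, θ₂ are the angles from the perpendicular to each end.
The perpendicular from the point meets the wire at its midpoint, so each end is L/2 = 0.03295 m away along the wire.
sinθ₁ = 0.03295/√(0.03295²+0.0367²) = 0.6681; sinθ₂ = 0.03295/√(0.03295²+0.0367²) = 0.6681.
B = (4π×10⁻⁷ × 25.6) / (4π × 0.0367) × (0.6681 + 0.6681) = 9.32×10⁻⁵ T.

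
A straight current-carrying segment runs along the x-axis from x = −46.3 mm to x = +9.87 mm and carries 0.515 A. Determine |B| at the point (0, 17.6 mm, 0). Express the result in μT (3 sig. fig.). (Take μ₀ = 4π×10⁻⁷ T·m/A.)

B ≈ 4.17 μT

For a finite straight segment, B = (μ₀I/4πd)(sinθ₁ + sinθ₂), where θ₁, θ₂ are the angles from the perpendicular to each end.
The perpendicular distance is d = 0.0176 m; the end-offsets along the wire are a = 0.0463 m and b = 0.00987 m.
sinθ₁ = 0.0463/√(0.0463²+0.0176²) = 0.9347; sinθ₂ = 0.00987/√(0.00987²+0.0176²) = 0.4891.
B = (4π×10⁻⁷ × 0.515) / (4π × 0.0176) × (0.9347 + 0.4891) = 4.17×10⁻⁶ T.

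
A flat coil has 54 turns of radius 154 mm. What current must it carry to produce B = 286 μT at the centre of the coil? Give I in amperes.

I ≈ 1.30 A

For an N-turn coil, B = Nμ₀I/(2R) with R = 0.154 m, so I = 2RB/(Nμ₀) = 2 × 0.154 × 2.86×10⁻⁴ / (54 × 4π×10⁻⁷) = 1.30 A.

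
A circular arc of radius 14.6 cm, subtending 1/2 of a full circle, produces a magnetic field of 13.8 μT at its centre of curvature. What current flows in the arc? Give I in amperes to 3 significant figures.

For a circular arc, B = μ₀Iφ/(4πR) with φ in radians; here φ = 3.142 rad.
So I = 4πRB/(μ₀φ) = 4π × 0.146 × 1.38×10⁻⁵ / (4π×10⁻⁷ × 3.142) = 6.41 A.

I ≈ 6.41 A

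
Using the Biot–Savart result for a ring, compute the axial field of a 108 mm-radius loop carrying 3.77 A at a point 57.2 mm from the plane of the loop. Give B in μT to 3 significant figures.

B ≈ 15.1 μT

On the axis of a circular loop, B = μ₀IR² / [2(R²+z²)^(3/2)].
R² + z² = (0.108)² + (0.0572)² = 0.01494 m², and (R²+z²)^(3/2) = 1.83×10⁻³ m³.
B = (4π×10⁻⁷ × 3.77 × 0.01166) / (2 × 1.83×10⁻³) = 1.51×10⁻⁵ T.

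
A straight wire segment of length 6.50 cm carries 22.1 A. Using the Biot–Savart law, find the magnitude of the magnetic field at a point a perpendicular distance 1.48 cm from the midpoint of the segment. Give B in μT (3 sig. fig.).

B ≈ 272 μT

For a finite straight segment, B = (μ₀I/4πd)(sinθ₁ + sinθ₂), where θ₁, θ₂ are the angles from the perpendicular to each end.
The perpendicular from the point meets the wire at its midpoint, so each end is L/2 = 0.0325 m away along the wire.
sinθ₁ = 0.0325/√(0.0325²+0.0148²) = 0.9101; sinθ₂ = 0.0325/√(0.0325²+0.0148²) = 0.9101.
B = (4π×10⁻⁷ × 22.1) / (4π × 0.0148) × (0.9101 + 0.9101) = 2.72×10⁻⁴ T.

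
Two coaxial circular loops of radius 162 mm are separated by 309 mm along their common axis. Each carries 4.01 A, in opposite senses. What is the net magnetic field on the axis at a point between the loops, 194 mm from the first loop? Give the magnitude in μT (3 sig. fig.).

B ≈ 4.34 μT

Each loop contributes B = μ₀IR²/[2(R²+z²)^(3/2)] on the axis, with z measured from that loop.
Loop 1 (z = 0.194 m): B₁ = 4.10×10⁻⁶ T. Loop 2 (z = 0.115 m): B₂ = 8.43×10⁻⁶ T.
The fields oppose: B = |B₁ − B₂| = 4.34×10⁻⁶ T.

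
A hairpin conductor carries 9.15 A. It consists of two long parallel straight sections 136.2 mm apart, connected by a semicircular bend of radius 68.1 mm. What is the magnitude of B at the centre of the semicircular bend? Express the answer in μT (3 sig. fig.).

B ≈ 69.1 μT

The semicircular arc contributes B_arc = μ₀I·π/(4πR) = μ₀I/(4R) = 4.22×10⁻⁵ T.
Each semi-infinite lead is at perpendicular distance R = 0.0681 m from the centre, with the perpendicular foot at its near end, so it contributes μ₀I/(4πR); both point the same way, together 2.69×10⁻⁵ T.
Arc and leads all point the same direction: B = 4.22×10⁻⁵ + 2.69×10⁻⁵ = 6.91×10⁻⁵ T.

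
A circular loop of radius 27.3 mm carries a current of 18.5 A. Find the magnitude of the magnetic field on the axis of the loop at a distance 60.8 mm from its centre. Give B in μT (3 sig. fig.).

B ≈ 29.3 μT

On the axis of a circular loop, B = μ₀IR² / [2(R²+z²)^(3/2)].
R² + z² = (0.0273)² + (0.0608)² = 0.004442 m², and (R²+z²)^(3/2) = 2.96×10⁻⁴ m³.
B = (4π×10⁻⁷ × 18.5 × 0.0007453) / (2 × 2.96×10⁻⁴) = 2.93×10⁻⁵ T.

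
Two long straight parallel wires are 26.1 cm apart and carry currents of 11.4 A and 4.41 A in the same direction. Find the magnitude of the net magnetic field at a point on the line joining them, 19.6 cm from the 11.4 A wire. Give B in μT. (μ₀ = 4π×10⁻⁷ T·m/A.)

B ≈ 1.94 μT

Each long wire gives B = μ₀I/(2πd). Distances are d₁ = 0.196 m and d₂ = 0.065 m.
B₁ = 1.16×10⁻⁵ T, B₂ = 1.36×10⁻⁵ T.
Between parallel currents the two contributions point in opposite directions, so they subtract. B = |B₁ − B₂| = |1.16×10⁻⁵ − 1.36×10⁻⁵| = 1.94×10⁻⁶ T.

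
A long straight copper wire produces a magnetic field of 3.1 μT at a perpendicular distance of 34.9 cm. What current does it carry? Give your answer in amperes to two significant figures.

I ≈ 5.4 A

For a long straight wire B = μ₀I/(2πd), so I = 2πdB/μ₀.
I = 2π × 0.349 × 3.10×10⁻⁶ / (4π×10⁻⁷) = 5.41 A.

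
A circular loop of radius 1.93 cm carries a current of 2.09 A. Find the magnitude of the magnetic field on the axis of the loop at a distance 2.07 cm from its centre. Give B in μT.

On the axis of a circular loop, B = μ₀IR² / [2(R²+z²)^(3/2)].
R² + z² = (0.0193)² + (0.0207)² = 0.000801 m², and (R²+z²)^(3/2) = 2.27×10⁻⁵ m³.
B = (4π×10⁻⁷ × 2.09 × 0.0003725) / (2 × 2.27×10⁻⁵) = 2.16×10⁻⁵ T.

B ≈ 21.6 μT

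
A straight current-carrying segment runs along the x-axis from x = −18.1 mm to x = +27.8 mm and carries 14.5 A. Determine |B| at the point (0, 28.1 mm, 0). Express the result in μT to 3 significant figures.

B ≈ 64.2 μT

For a finite straight segment, B = (μ₀I/4πd)(sinθ₁ + sinθ₂), where θ₁, θ₂ are the angles from the perpendicular to each end.
The perpendicular distance is d = 0.0281 m; the end-offsets along the wire are a = 0.0181 m and b = 0.0278 m.
sinθ₁ = 0.0181/√(0.0181²+0.0281²) = 0.5415; sinθ₂ = 0.0278/√(0.0278²+0.0281²) = 0.7033.
B = (4π×10⁻⁷ × 14.5) / (4π × 0.0281) × (0.5415 + 0.7033) = 6.42×10⁻⁵ T.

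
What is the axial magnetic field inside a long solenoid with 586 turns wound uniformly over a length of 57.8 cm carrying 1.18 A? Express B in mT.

Inside a long solenoid, B = μ₀nI with n = 1014 turns/m.
B = 4π×10⁻⁷ × 1014 × 1.18 = 1.50×10⁻³ T.

B ≈ 1.50 mT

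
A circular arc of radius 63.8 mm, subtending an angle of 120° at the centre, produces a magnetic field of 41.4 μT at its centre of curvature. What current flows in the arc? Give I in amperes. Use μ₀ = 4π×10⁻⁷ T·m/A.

For a circular arc, B = μ₀Iφ/(4πR) with φ in radians; here φ = 2.094 rad.
So I = 4πRB/(μ₀φ) = 4π × 0.0638 × 4.14×10⁻⁵ / (4π×10⁻⁷ × 2.094) = 12.6 A.

I ≈ 12.6 A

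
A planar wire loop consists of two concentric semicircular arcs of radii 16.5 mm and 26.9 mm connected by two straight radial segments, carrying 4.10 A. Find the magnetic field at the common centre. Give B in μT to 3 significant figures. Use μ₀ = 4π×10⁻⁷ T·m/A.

The radial connectors point toward the centre, so dl × r̂ = 0 and they contribute nothing.
Each semicircle gives μ₀I/(4R): inner arc 7.81×10⁻⁵ T, outer arc 4.79×10⁻⁵ T.
The two arcs carry current in opposite angular senses, so their fields oppose: B = |7.81×10⁻⁵ − 4.79×10⁻⁵| = 3.02×10⁻⁵ T.

B ≈ 30.2 μT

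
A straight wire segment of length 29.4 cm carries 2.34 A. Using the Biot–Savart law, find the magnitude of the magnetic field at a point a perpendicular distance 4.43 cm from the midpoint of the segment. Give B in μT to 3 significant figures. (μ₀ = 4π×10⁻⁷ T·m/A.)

For a finite straight segment, B = (μ₀I/4πd)(sinθ₁ + sinθ₂), where θ₁, θ₂ are the angles from the perpendicular to each end.
The perpendicular from the point meets the wire at its midpoint, so each end is L/2 = 0.147 m away along the wire.
sinθ₁ = 0.147/√(0.147²+0.0443²) = 0.9575; sinθ₂ = 0.147/√(0.147²+0.0443²) = 0.9575.
B = (4π×10⁻⁷ × 2.34) / (4π × 0.0443) × (0.9575 + 0.9575) = 1.01×10⁻⁵ T.

B ≈ 10.1 μT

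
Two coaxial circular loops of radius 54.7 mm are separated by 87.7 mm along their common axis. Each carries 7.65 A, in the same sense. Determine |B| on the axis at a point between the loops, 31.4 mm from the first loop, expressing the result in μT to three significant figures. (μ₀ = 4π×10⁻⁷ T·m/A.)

B ≈ 87.1 μT

Each loop contributes B = μ₀IR²/[2(R²+z²)^(3/2)] on the axis, with z measured from that loop.
Loop 1 (z = 0.0314 m): B₁ = 5.73×10⁻⁵ T. Loop 2 (z = 0.0563 m): B₂ = 2.97×10⁻⁵ T.
The fields add: B = B₁ + B₂ = 8.71×10⁻⁵ T.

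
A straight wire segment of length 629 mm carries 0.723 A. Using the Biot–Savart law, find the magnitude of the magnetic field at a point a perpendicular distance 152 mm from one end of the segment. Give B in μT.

B ≈ 0.462 μT

For a finite straight segment, B = (μ₀I/4πd)(sinθ₁ + sinθ₂), where θ₁, θ₂ are the angles from the perpendicular to each end.
The perpendicular foot is at one end, so the two end-offsets along the wire are 0 and L = 0.629 m.
sinθ₁ = 0/√(0²+0.152²) = 0.0000; sinθ₂ = 0.629/√(0.629²+0.152²) = 0.9720.
B = (4π×10⁻⁷ × 0.723) / (4π × 0.152) × (0.0000 + 0.9720) = 4.62×10⁻⁷ T.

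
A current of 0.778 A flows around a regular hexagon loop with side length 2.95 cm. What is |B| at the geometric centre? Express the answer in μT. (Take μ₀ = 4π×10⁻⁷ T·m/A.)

B ≈ 18.3 μT

Each side is a finite straight segment at perpendicular distance d = a/(2 tan(π/6)) = 0.02555 m from the centre, with end-angles ±π/6.
One side contributes B₁ = (μ₀I/4πd)·2 sin(π/6) = 3.05×10⁻⁶ T.
All 6 sides add in the same direction: B = 6 × 3.05×10⁻⁶ = 1.83×10⁻⁵ T.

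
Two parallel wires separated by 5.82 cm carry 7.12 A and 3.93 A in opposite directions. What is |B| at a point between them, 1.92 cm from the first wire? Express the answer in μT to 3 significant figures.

Each long wire gives B = μ₀I/(2πd). Distances are d₁ = 0.0192 m and d₂ = 0.039 m.
B₁ = 7.42×10⁻⁵ T, B₂ = 2.02×10⁻⁵ T.
Between antiparallel currents both contributions point the same way, so they add. B = B₁ + B₂ = 7.42×10⁻⁵ + 2.02×10⁻⁵ = 9.43×10⁻⁵ T.

B ≈ 94.3 μT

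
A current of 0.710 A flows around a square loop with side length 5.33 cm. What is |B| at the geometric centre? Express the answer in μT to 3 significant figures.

Each side is a finite straight segment at perpendicular distance d = a/(2 tan(π/4)) = 0.02665 m from the centre, with end-angles ±π/4.
One side contributes B₁ = (μ₀I/4πd)·2 sin(π/4) = 3.77×10⁻⁶ T.
All 4 sides add in the same direction: B = 4 × 3.77×10⁻⁶ = 1.51×10⁻⁵ T.

B ≈ 15.1 μT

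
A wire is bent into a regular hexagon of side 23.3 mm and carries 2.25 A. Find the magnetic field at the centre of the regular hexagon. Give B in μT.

Each side is a finite straight segment at perpendicular distance d = a/(2 tan(π/6)) = 0.02018 m from the centre, with end-angles ±π/6.
One side contributes B₁ = (μ₀I/4πd)·2 sin(π/6) = 1.12×10⁻⁵ T.
All 6 sides add in the same direction: B = 6 × 1.12×10⁻⁵ = 6.69×10⁻⁵ T.

B ≈ 66.9 μT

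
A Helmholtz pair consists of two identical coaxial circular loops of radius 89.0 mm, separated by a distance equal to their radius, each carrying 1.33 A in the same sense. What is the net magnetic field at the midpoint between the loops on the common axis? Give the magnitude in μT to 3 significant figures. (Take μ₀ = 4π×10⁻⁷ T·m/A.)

B ≈ 13.4 μT

Each loop contributes B = μ₀IR²/[2(R²+z²)^(3/2)] on the axis, with z measured from that loop.
Loop 1 (z = 0.0445 m): B₁ = 6.72×10⁻⁶ T. Loop 2 (z = 0.0445 m): B₂ = 6.72×10⁻⁶ T.
The fields add: B = B₁ + B₂ = 1.34×10⁻⁵ T.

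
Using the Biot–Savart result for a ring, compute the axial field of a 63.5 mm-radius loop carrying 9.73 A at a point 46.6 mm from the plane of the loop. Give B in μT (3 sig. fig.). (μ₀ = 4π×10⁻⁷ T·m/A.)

On the axis of a circular loop, B = μ₀IR² / [2(R²+z²)^(3/2)].
R² + z² = (0.0635)² + (0.0466)² = 0.006204 m², and (R²+z²)^(3/2) = 4.89×10⁻⁴ m³.
B = (4π×10⁻⁷ × 9.73 × 0.004032) / (2 × 4.89×10⁻⁴) = 5.04×10⁻⁵ T.

B ≈ 50.4 μT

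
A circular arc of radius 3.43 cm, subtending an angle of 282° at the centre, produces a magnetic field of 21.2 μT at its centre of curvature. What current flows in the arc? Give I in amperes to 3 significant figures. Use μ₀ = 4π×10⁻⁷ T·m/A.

I ≈ 1.48 A

For a circular arc, B = μ₀Iφ/(4πR) with φ in radians; here φ = 4.922 rad.
So I = 4πRB/(μ₀φ) = 4π × 0.0343 × 2.12×10⁻⁵ / (4π×10⁻⁷ × 4.922) = 1.48 A.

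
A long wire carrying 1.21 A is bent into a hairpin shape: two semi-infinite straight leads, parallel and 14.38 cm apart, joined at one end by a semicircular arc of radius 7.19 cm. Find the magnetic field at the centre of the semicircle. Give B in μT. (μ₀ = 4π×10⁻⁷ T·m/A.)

The semicircular arc contributes B_arc = μ₀I·π/(4πR) = μ₀I/(4R) = 5.29×10⁻⁶ T.
Each semi-infinite lead is at perpendicular distance R = 0.0719 m from the centre, with the perpendicular foot at its near end, so it contributes μ₀I/(4πR); both point the same way, together 3.37×10⁻⁶ T.
Arc and leads all point the same direction: B = 5.29×10⁻⁶ + 3.37×10⁻⁶ = 8.65×10⁻⁶ T.

B ≈ 8.65 μT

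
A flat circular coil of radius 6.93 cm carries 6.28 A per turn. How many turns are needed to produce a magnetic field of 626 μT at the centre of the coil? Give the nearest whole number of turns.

For an N-turn coil, B = Nμ₀I/(2R). A single turn gives B₁ = 5.69×10⁻⁵ T with R = 0.0693 m.
N = B/B₁ = 6.26×10⁻⁴ / 5.69×10⁻⁵ = 10.99.

N = 11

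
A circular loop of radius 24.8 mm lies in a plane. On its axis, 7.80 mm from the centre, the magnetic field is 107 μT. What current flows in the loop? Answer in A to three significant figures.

I ≈ 4.87 A

On the axis of a loop, B = μ₀IR²/[2(R²+z²)^(3/2)], so I = 2B(R²+z²)^(3/2)/(μ₀R²).
R² + z² = 0.000615 + 6.084×10⁻⁵ = 0.0006759 m²; raised to 3/2 gives 1.76×10⁻⁵ m³.
I = 2 × 1.07×10⁻⁴ × 1.76×10⁻⁵ / (1.26×10⁻⁶ × 0.000615) = 4.87 A.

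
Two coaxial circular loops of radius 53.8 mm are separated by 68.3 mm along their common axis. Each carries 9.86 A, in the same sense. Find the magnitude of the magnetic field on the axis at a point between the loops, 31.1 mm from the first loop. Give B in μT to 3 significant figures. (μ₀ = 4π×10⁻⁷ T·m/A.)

B ≈ 139 μT

Each loop contributes B = μ₀IR²/[2(R²+z²)^(3/2)] on the axis, with z measured from that loop.
Loop 1 (z = 0.0311 m): B₁ = 7.47×10⁻⁵ T. Loop 2 (z = 0.0372 m): B₂ = 6.41×10⁻⁵ T.
The fields add: B = B₁ + B₂ = 1.39×10⁻⁴ T.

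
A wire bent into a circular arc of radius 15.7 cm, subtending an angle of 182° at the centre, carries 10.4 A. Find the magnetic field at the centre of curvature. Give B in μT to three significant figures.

B ≈ 21.0 μT

The Biot–Savart field of a circular arc at its centre is B = μ₀Iφ/(4πR), with φ = 3.176 rad.
B = (4π×10⁻⁷ × 10.4 × 3.176) / (4π × 0.157) = 2.10×10⁻⁵ T.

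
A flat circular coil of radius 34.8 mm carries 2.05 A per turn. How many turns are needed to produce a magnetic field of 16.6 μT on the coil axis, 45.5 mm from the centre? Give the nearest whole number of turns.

N = 2

For an N-turn coil, B = Nμ₀IR²/[2(R²+z²)^(3/2)]. A single turn gives B₁ = 8.30×10⁻⁶ T with R = 0.0348 m, z = 0.0455 m.
N = B/B₁ = 1.66×10⁻⁵ / 8.30×10⁻⁶ = 2.00.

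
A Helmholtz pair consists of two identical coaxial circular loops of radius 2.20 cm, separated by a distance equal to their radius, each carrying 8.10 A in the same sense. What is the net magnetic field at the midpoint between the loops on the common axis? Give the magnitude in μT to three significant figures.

B ≈ 331 μT

Each loop contributes B = μ₀IR²/[2(R²+z²)^(3/2)] on the axis, with z measured from that loop.
Loop 1 (z = 0.011 m): B₁ = 1.66×10⁻⁴ T. Loop 2 (z = 0.011 m): B₂ = 1.66×10⁻⁴ T.
The fields add: B = B₁ + B₂ = 3.31×10⁻⁴ T.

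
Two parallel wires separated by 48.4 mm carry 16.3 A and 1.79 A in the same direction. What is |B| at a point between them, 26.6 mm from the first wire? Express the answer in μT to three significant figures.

Each long wire gives B = μ₀I/(2πd). Distances are d₁ = 0.0266 m and d₂ = 0.0218 m.
B₁ = 1.23×10⁻⁴ T, B₂ = 1.64×10⁻⁵ T.
Between parallel currents the two contributions point in opposite directions, so they subtract. B = |B₁ − B₂| = |1.23×10⁻⁴ − 1.64×10⁻⁵| = 1.06×10⁻⁴ T.

B ≈ 106 μT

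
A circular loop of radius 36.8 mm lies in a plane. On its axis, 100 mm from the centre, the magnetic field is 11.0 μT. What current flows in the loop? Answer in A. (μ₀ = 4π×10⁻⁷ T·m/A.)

I ≈ 15.6 A

On the axis of a loop, B = μ₀IR²/[2(R²+z²)^(3/2)], so I = 2B(R²+z²)^(3/2)/(μ₀R²).
R² + z² = 0.001354 + 0.01 = 0.01135 m²; raised to 3/2 gives 1.21×10⁻³ m³.
I = 2 × 1.10×10⁻⁵ × 1.21×10⁻³ / (1.26×10⁻⁶ × 0.001354) = 15.6 A.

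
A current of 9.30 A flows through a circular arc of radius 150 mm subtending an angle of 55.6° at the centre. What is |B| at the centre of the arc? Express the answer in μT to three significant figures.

B ≈ 6.02 μT

The Biot–Savart field of a circular arc at its centre is B = μ₀Iφ/(4πR), with φ = 0.9704 rad.
B = (4π×10⁻⁷ × 9.30 × 0.9704) / (4π × 0.15) = 6.02×10⁻⁶ T.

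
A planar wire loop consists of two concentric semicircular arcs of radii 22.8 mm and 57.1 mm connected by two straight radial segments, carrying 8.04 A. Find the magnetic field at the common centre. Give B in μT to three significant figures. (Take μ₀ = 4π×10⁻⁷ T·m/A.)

The radial connectors point toward the centre, so dl × r̂ = 0 and they contribute nothing.
Each semicircle gives μ₀I/(4R): inner arc 1.11×10⁻⁴ T, outer arc 4.42×10⁻⁵ T.
The two arcs carry current in opposite angular senses, so their fields oppose: B = |1.11×10⁻⁴ − 4.42×10⁻⁵| = 6.65×10⁻⁵ T.

B ≈ 66.5 μT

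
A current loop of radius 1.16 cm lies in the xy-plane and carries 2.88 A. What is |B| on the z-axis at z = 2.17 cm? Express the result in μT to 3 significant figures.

On the axis of a circular loop, B = μ₀IR² / [2(R²+z²)^(3/2)].
R² + z² = (0.0116)² + (0.0217)² = 0.0006054 m², and (R²+z²)^(3/2) = 1.49×10⁻⁵ m³.
B = (4π×10⁻⁷ × 2.88 × 0.0001346) / (2 × 1.49×10⁻⁵) = 1.63×10⁻⁵ T.

B ≈ 16.3 μT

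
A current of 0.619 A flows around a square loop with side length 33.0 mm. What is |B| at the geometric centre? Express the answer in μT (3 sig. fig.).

B ≈ 21.2 μT

Each side is a finite straight segment at perpendicular distance d = a/(2 tan(π/4)) = 0.0165 m from the centre, with end-angles ±π/4.
One side contributes B₁ = (μ₀I/4πd)·2 sin(π/4) = 5.31×10⁻⁶ T.
All 4 sides add in the same direction: B = 4 × 5.31×10⁻⁶ = 2.12×10⁻⁵ T.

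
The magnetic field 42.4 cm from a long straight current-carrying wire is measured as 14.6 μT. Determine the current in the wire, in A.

For a long straight wire B = μ₀I/(2πd), so I = 2πdB/μ₀.
I = 2π × 0.424 × 1.46×10⁻⁵ / (4π×10⁻⁷) = 31.0 A.

I ≈ 31.0 A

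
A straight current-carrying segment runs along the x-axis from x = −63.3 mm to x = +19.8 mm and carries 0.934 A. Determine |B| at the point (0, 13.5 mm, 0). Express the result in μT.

For a finite straight segment, B = (μ₀I/4πd)(sinθ₁ + sinθ₂), where θ₁, θ₂ are the angles from the perpendicular to each end.
The perpendicular distance is d = 0.0135 m; the end-offsets along the wire are a = 0.0633 m and b = 0.0198 m.
sinθ₁ = 0.0633/√(0.0633²+0.0135²) = 0.9780; sinθ₂ = 0.0198/√(0.0198²+0.0135²) = 0.8262.
B = (4π×10⁻⁷ × 0.934) / (4π × 0.0135) × (0.9780 + 0.8262) = 1.25×10⁻⁵ T.

B ≈ 12.5 μT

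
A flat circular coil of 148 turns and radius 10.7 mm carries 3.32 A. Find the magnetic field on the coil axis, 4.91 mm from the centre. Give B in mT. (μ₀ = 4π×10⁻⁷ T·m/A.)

B ≈ 21.7 mT

For an N-turn flat coil, B = Nμ₀IR²/[2(R²+z²)^(3/2)] with R = 0.0107 m, z = 0.00491 m.
B = 148 × 1.46×10⁻⁴ T = 2.17×10⁻² T.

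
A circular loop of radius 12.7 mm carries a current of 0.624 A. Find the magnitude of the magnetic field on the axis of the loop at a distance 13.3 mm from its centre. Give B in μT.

B ≈ 10.2 μT

On the axis of a circular loop, B = μ₀IR² / [2(R²+z²)^(3/2)].
R² + z² = (0.0127)² + (0.0133)² = 0.0003382 m², and (R²+z²)^(3/2) = 6.22×10⁻⁶ m³.
B = (4π×10⁻⁷ × 0.624 × 0.0001613) / (2 × 6.22×10⁻⁶) = 1.02×10⁻⁵ T.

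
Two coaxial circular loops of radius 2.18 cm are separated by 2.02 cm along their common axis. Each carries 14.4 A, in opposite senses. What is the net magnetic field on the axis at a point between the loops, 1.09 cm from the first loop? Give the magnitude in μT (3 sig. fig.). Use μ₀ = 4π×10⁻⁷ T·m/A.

Each loop contributes B = μ₀IR²/[2(R²+z²)^(3/2)] on the axis, with z measured from that loop.
Loop 1 (z = 0.0109 m): B₁ = 2.97×10⁻⁴ T. Loop 2 (z = 0.0093 m): B₂ = 3.23×10⁻⁴ T.
The fields oppose: B = |B₁ − B₂| = 2.60×10⁻⁵ T.

B ≈ 26.0 μT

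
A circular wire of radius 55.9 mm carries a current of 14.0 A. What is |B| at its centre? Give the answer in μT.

At the centre of a circular loop the Biot–Savart law gives B = μ₀I/(2R).
B = (4π×10⁻⁷ × 14.0) / (2 × 0.0559) = 1.57×10⁻⁴ T.

B ≈ 157 μT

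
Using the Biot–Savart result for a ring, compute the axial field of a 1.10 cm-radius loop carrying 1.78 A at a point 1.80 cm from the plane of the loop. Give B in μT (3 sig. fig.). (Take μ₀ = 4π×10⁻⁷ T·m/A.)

On the axis of a circular loop, B = μ₀IR² / [2(R²+z²)^(3/2)].
R² + z² = (0.011)² + (0.018)² = 0.000445 m², and (R²+z²)^(3/2) = 9.39×10⁻⁶ m³.
B = (4π×10⁻⁷ × 1.78 × 0.000121) / (2 × 9.39×10⁻⁶) = 1.44×10⁻⁵ T.

B ≈ 14.4 μT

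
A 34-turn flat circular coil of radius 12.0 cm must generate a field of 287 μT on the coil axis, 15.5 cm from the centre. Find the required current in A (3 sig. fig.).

I ≈ 7.03 A

For an N-turn coil, B = Nμ₀IR²/[2(R²+z²)^(3/2)] with R = 0.12 m, z = 0.155 m, so I = 2B(R²+z²)^(3/2)/(Nμ₀R²) = 2 × 2.87×10⁻⁴ × 7.53×10⁻³ / (34 × 4π×10⁻⁷ × 0.0144) = 7.03 A.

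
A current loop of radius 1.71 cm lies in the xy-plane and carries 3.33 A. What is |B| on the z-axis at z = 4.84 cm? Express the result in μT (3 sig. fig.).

B ≈ 4.52 μT

On the axis of a circular loop, B = μ₀IR² / [2(R²+z²)^(3/2)].
R² + z² = (0.0171)² + (0.0484)² = 0.002635 m², and (R²+z²)^(3/2) = 1.35×10⁻⁴ m³.
B = (4π×10⁻⁷ × 3.33 × 0.0002924) / (2 × 1.35×10⁻⁴) = 4.52×10⁻⁶ T.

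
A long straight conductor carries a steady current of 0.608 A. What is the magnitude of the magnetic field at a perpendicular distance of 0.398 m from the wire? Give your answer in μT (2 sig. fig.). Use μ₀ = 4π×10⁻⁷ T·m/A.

B ≈ 0.31 μT

For an infinitely long straight wire, B = μ₀I/(2πd).
B = (4π×10⁻⁷ × 0.608) / (2π × 0.398) = 3.06×10⁻⁷ T.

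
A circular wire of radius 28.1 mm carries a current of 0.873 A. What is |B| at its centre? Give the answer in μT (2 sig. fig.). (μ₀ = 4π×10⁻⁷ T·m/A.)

At the centre of a circular loop the Biot–Savart law gives B = μ₀I/(2R).
B = (4π×10⁻⁷ × 0.873) / (2 × 0.0281) = 1.95×10⁻⁵ T.

B ≈ 20 μT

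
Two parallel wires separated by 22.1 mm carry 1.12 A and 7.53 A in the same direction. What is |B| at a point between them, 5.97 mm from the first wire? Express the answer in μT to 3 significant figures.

Each long wire gives B = μ₀I/(2πd). Distances are d₁ = 0.00597 m and d₂ = 0.01613 m.
B₁ = 3.75×10⁻⁵ T, B₂ = 9.34×10⁻⁵ T.
Between parallel currents the two contributions point in opposite directions, so they subtract. B = |B₁ − B₂| = |3.75×10⁻⁵ − 9.34×10⁻⁵| = 5.58×10⁻⁵ T.

B ≈ 55.8 μT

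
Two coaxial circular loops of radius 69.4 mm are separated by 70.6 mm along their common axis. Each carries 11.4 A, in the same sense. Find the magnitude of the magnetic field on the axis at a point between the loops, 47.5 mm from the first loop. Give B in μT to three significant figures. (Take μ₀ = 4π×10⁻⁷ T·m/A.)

B ≈ 146 μT

Each loop contributes B = μ₀IR²/[2(R²+z²)^(3/2)] on the axis, with z measured from that loop.
Loop 1 (z = 0.0475 m): B₁ = 5.80×10⁻⁵ T. Loop 2 (z = 0.0231 m): B₂ = 8.82×10⁻⁵ T.
The fields add: B = B₁ + B₂ = 1.46×10⁻⁴ T.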